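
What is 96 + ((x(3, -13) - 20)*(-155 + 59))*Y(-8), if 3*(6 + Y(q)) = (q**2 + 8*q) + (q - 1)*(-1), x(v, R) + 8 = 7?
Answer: -5952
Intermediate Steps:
x(v, R) = -1 (x(v, R) = -8 + 7 = -1)
Y(q) = -17/3 + q**2/3 + 7*q/3 (Y(q) = -6 + ((q**2 + 8*q) + (q - 1)*(-1))/3 = -6 + ((q**2 + 8*q) + (-1 + q)*(-1))/3 = -6 + ((q**2 + 8*q) + (1 - q))/3 = -6 + (1 + q**2 + 7*q)/3 = -6 + (1/3 + q**2/3 + 7*q/3) = -17/3 + q**2/3 + 7*q/3)
96 + ((x(3, -13) - 20)*(-155 + 59))*Y(-8) = 96 + ((-1 - 20)*(-155 + 59))*(-17/3 + (1/3)*(-8)**2 + (7/3)*(-8)) = 96 + (-21*(-96))*(-17/3 + (1/3)*64 - 56/3) = 96 + 2016*(-17/3 + 64/3 - 56/3) = 96 + 2016*(-3) = 96 - 6048 = -5952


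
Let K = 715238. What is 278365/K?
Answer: 278365/715238 ≈ 0.38919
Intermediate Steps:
278365/K = 278365/715238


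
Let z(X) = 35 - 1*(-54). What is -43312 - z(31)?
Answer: -43401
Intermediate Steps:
z(X) = 89 (z(X) = 35 + 54 = 89)
-43312 - z(31) = -43312 - 1*89 = -43312 - 89 = -43401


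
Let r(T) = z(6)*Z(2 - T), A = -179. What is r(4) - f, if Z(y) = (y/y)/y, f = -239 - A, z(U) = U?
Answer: 57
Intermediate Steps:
f = -60 (f = -239 - 1*(-179) = -239 + 179 = -60)
Z(y) = 1/y
r(T) = 6/(2 - T)
r(4) - f = -6/(-2 + 4) - 1*(-60) = -6/2 + 60 = -6*½ + 60 = -3 + 60 = 57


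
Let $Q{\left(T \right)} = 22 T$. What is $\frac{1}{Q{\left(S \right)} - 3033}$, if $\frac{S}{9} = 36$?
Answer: $\frac{1}{4095} \approx 0.0002442$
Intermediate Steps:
$S = 324$ ($S = 9 \cdot 36 = 324$)
$\frac{1}{Q{\left(S \right)} - 3033} = \frac{1}{22 \cdot 324 - 3033} = \frac{1}{7128 - 3033} = \frac{1}{4095}$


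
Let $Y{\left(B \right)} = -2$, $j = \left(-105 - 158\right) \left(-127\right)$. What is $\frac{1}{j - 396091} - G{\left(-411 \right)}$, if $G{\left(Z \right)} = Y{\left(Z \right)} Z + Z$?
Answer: $- \frac{149065591}{362690} \approx -411.0$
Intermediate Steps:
$j = 33401$ ($j = \left(-263\right) \left(-127\right) = 33401$)
$G{\left(Z \right)} = - Z$ ($G{\left(Z \right)} = - 2 Z + Z = - Z$)
$\frac{1}{j - 396091} - G{\left(-411 \right)} = \frac{1}{33401 - 396091} - \left(-1\right) \left(-411\right) = \frac{1}{-362690} - 411 = - \frac{1}{362690} - 411 = - \frac{149065591}{362690}$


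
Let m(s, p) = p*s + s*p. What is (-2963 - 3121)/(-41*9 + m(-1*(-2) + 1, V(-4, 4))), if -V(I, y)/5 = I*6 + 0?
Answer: -52/3 ≈ -17.333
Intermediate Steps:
V(I, y) = -30*I (V(I, y) = -5*(I*6 + 0) = -5*(6*I + 0) = -30*I)
m(s, p) = 2*p*s (m(s, p) = p*s + p*s = 2*p*s)
(-2963 - 3121)/(-41*9 + m(-1*(-2) + 1, V(-4, 4))) = (-2963 - 3121)/(-41*9 + 2*(-30*(-4))*(-1*(-2) + 1)) = -6084/(-369 + 2*120*(2 + 1)) = -6084/(-369 + 2*120*3) = -6084/(-369 + 720) = -6084/351 = -6084*1/351 = -52/3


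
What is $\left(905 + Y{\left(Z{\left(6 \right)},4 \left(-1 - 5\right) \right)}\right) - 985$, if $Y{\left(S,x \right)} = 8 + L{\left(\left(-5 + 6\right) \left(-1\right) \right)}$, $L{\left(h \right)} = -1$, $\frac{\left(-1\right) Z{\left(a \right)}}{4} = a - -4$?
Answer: $-73$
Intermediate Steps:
$Z{\left(a \right)} = -16 - 4 a$ ($Z{\left(a \right)} = - 4 \left(a - -4\right) = - 4 \left(a + 4\right) = - 4 \left(4 + a\right) = -16 - 4 a$)
$Y{\left(S,x \right)} = 7$ ($Y{\left(S,x \right)} = 8 - 1 = 7$)
$\left(905 + Y{\left(Z{\left(6 \right)},4 \left(-1 - 5\right) \right)}\right) - 985 = \left(905 + 7\right) - 985 = 912 - 985 = -73$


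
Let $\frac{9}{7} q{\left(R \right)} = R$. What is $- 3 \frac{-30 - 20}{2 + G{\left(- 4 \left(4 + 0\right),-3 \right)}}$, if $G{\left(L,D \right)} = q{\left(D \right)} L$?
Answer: $\frac{225}{59} \approx 3.8136$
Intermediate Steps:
$q{\left(R \right)} = \frac{7 R}{9}$
$G{\left(L,D \right)} = \frac{7 D L}{9}$ ($G{\left(L,D \right)} = \frac{7 D}{9} L = \frac{7 D L}{9}$)
$- 3 \frac{-30 - 20}{2 + G{\left(- 4 \left(4 + 0\right),-3 \right)}} = - 3 \frac{-30 - 20}{2 + \frac{7}{9} \left(-3\right) \left(- 4 \left(4 + 0\right)\right)} = - 3 \left(- \frac{50}{2 + \frac{7}{9} \left(-3\right) \left(\left(-4\right) 4\right)}\right) = - 3 \left(- \frac{50}{2 + \frac{7}{9} \left(-3\right) \left(-16\right)}\right) = - 3 \left(- \frac{50}{2 + \frac{112}{3}}\right) = - 3 \left(- \frac{50}{\frac{118}{3}}\right) = - 3 \left(\left(-50\right) \frac{3}{118}\right) = \left(-3\right) \left(- \frac{75}{59}\right) = \frac{225}{59}$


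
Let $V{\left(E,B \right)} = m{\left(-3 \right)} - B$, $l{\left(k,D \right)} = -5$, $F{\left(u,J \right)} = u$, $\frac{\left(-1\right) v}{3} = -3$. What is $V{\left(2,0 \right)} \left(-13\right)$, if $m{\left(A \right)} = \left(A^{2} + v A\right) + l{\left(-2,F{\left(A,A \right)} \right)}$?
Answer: $299$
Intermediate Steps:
$v = 9$ ($v = \left(-3\right) \left(-3\right) = 9$)
$m{\left(A \right)} = -5 + A^{2} + 9 A$ ($m{\left(A \right)} = \left(A^{2} + 9 A\right) - 5 = -5 + A^{2} + 9 A$)
$V{\left(E,B \right)} = -23 - B$ ($V{\left(E,B \right)} = \left(-5 + \left(-3\right)^{2} + 9 \left(-3\right)\right) - B = \left(-5 + 9 - 27\right) - B = -23 - B$)
$V{\left(2,0 \right)} \left(-13\right) = \left(-23 - 0\right) \left(-13\right) = \left(-23 + 0\right) \left(-13\right) = \left(-23\right) \left(-13\right) = 299$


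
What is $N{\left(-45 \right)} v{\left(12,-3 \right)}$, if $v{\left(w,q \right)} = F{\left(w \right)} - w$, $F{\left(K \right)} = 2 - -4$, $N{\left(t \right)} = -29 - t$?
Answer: $-96$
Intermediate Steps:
$F{\left(K \right)} = 6$ ($F{\left(K \right)} = 2 + 4 = 6$)
$v{\left(w,q \right)} = 6 - w$
$N{\left(-45 \right)} v{\left(12,-3 \right)} = \left(-29 - -45\right) \left(6 - 12\right) = \left(-29 + 45\right) \left(6 - 12\right) = 16 \left(-6\right) = -96$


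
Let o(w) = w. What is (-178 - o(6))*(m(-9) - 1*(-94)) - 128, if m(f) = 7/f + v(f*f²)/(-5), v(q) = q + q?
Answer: -3192088/45 ≈ -70935.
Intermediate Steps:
v(q) = 2*q
m(f) = 7/f - 2*f³/5 (m(f) = 7/f + (2*(f*f²))/(-5) = 7/f + (2*f³)*(-⅕) = 7/f - 2*f³/5)
(-178 - o(6))*(m(-9) - 1*(-94)) - 128 = (-178 - 1*6)*((⅕)*(35 - 2*(-9)⁴)/(-9) - 1*(-94)) - 128 = (-178 - 6)*((⅕)*(-⅑)*(35 - 2*6561) + 94) - 128 = -184*((⅕)*(-⅑)*(35 - 13122) + 94) - 128 = -184*((⅕)*(-⅑)*(-13087) + 94) - 128 = -184*(13087/45 + 94) - 128 = -184*17317/45 - 128 = -3186328/45 - 128 = -3192088/45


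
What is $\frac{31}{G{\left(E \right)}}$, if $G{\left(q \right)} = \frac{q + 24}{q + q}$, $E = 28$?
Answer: $\frac{434}{13} \approx 33.385$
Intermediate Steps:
$G{\left(q \right)} = \frac{24 + q}{2 q}$
$\frac{31}{G{\left(E \right)}} = \frac{31}{\frac{1}{2} \cdot \frac{1}{28} \left(24 + 28\right)} = \frac{31}{\frac{1}{2} \cdot \frac{1}{28} \cdot 52} = \frac{31}{\frac{13}{14}} = 31 \cdot \frac{14}{13} = \frac{434}{13}$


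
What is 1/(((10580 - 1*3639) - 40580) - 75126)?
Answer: -1/108765 ≈ -9.1941e-6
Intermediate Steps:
1/(((10580 - 1*3639) - 40580) - 75126) = 1/(((10580 - 3639) - 40580) - 75126) = 1/((6941 - 40580) - 75126) = 1/(-33639 - 75126) = 1/(-108765) = -1/108765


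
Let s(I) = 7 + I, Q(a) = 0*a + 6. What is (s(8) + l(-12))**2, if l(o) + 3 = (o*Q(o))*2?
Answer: 17424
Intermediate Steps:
Q(a) = 6 (Q(a) = 0 + 6 = 6)
l(o) = -3 + 12*o (l(o) = -3 + (o*6)*2 = -3 + (6*o)*2 = -3 + 12*o)
(s(8) + l(-12))**2 = ((7 + 8) + (-3 + 12*(-12)))**2 = (15 + (-3 - 144))**2 = (15 - 147)**2 = (-132)**2 = 17424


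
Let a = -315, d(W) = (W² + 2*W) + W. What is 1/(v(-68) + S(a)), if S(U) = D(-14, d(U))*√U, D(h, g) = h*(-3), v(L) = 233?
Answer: 233/609949 - 126*I*√35/609949 ≈ 0.000382 - 0.0012221*I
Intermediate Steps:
d(W) = W² + 3*W
D(h, g) = -3*h
S(U) = 42*√U (S(U) = (-3*(-14))*√U = 42*√U)
1/(v(-68) + S(a)) = 1/(233 + 42*√(-315)) = 1/(233 + 42*(3*I*√35)) = 1/(233 + 126*I*√35)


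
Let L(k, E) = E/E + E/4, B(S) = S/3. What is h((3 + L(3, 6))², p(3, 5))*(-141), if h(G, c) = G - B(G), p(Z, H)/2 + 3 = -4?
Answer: -5687/2 ≈ -2843.5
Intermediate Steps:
p(Z, H) = -14 (p(Z, H) = -6 + 2*(-4) = -6 - 8 = -14)
B(S) = S/3 (B(S) = S*(⅓) = S/3)
L(k, E) = 1 + E/4 (L(k, E) = 1 + E*(¼) = 1 + E/4)
h(G, c) = 2*G/3 (h(G, c) = G - G/3 = 2*G/3)
h((3 + L(3, 6))², p(3, 5))*(-141) = (2*(3 + (1 + (¼)*6))²/3)*(-141) = (2*(3 + (1 + 3/2))²/3)*(-141) = (2*(3 + 5/2)²/3)*(-141) = (2*(11/2)²/3)*(-141) = ((⅔)*(121/4))*(-141) = (121/6)*(-141) = -5687/2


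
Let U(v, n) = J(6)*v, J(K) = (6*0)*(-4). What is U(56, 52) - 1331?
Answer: -1331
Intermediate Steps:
J(K) = 0 (J(K) = 0*(-4) = 0)
U(v, n) = 0 (U(v, n) = 0*v = 0)
U(56, 52) - 1331 = 0 - 1331 = -1331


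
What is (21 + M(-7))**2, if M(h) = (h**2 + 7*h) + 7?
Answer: 784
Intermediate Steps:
M(h) = 7 + h**2 + 7*h
(21 + M(-7))**2 = (21 + (7 + (-7)**2 + 7*(-7)))**2 = (21 + (7 + 49 - 49))**2 = (21 + 7)**2 = 28**2 = 784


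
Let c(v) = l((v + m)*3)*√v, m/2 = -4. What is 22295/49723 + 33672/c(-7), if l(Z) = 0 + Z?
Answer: 22295/49723 + 11224*I*√7/105 ≈ 0.44838 + 282.82*I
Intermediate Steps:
m = -8 (m = 2*(-4) = -8)
l(Z) = Z
c(v) = √v*(-24 + 3*v) (c(v) = ((v - 8)*3)*√v = ((-8 + v)*3)*√v = (-24 + 3*v)*√v = √v*(-24 + 3*v))
22295/49723 + 33672/c(-7) = 22295/49723 + 33672/((3*√(-7)*(-8 - 7))) = 22295*(1/49723) + 33672/((3*(I*√7)*(-15))) = 22295/49723 + 33672/((-45*I*√7)) = 22295/49723 + 33672*(I*√7/315) = 22295/49723 + 11224*I*√7/105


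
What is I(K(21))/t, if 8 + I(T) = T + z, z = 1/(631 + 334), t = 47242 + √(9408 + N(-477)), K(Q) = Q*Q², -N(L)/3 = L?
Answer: 421830715332/2153682874625 - 8929146*√10839/2153682874625 ≈ 0.19543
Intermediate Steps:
N(L) = -3*L
K(Q) = Q³
t = 47242 + √10839 (t = 47242 + √(9408 - 3*(-477)) = 47242 + √(9408 + 1431) = 47242 + √10839 ≈ 47346.)
z = 1/965 ≈ 0.0010363
I(T) = -7719/965 + T (I(T) = -8 + (T + 1/965) = -8 + (1/965 + T) = -7719/965 + T)
I(K(21))/t = (-7719/965 + 21³)/(47242 + √10839) = (-7719/965 + 9261)/(47242 + √10839) = 8929146/(965*(47242 + √10839))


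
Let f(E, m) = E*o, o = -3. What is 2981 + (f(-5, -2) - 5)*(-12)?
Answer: 2861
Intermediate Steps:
f(E, m) = -3*E (f(E, m) = E*(-3) = -3*E)
2981 + (f(-5, -2) - 5)*(-12) = 2981 + (-3*(-5) - 5)*(-12) = 2981 + (15 - 5)*(-12) = 2981 + 10*(-12) = 2981 - 120 = 2861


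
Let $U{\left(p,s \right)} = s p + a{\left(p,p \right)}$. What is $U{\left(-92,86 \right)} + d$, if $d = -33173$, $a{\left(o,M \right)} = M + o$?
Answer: $-41269$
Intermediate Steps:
$U{\left(p,s \right)} = 2 p + p s$ ($U{\left(p,s \right)} = s p + \left(p + p\right) = p s + 2 p = 2 p + p s$)
$U{\left(-92,86 \right)} + d = - 92 \left(2 + 86\right) - 33173 = \left(-92\right) 88 - 33173 = -8096 - 33173 = -41269$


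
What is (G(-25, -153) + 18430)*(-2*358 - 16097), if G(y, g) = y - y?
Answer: -309863590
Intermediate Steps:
G(y, g) = 0
(G(-25, -153) + 18430)*(-2*358 - 16097) = (0 + 18430)*(-2*358 - 16097) = 18430*(-716 - 16097) = 18430*(-16813) = -309863590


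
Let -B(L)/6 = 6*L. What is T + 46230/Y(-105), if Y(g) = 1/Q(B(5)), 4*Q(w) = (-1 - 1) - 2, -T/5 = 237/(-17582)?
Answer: -812814675/17582 ≈ -46230.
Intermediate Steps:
T = 1185/17582 (T = -1185/(-17582) = -1185*(-1)/17582 = -5*(-237/17582) = 1185/17582 ≈ 0.067398)
B(L) = -36*L
Q(w) = -1 (Q(w) = ((-1 - 1) - 2)/4 = (-2 - 2)/4 = (1/4)*(-4) = -1)
Y(g) = -1 (Y(g) = 1/(-1) = -1)
T + 46230/Y(-105) = 1185/17582 + 46230/(-1) = 1185/17582 + 46230*(-1) = 1185/17582 - 46230 = -812814675/17582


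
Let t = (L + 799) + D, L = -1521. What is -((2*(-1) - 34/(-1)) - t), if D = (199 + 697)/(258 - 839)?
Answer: -62710/83 ≈ -755.54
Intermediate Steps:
D = -128/83 (D = 896/(-581) = 896*(-1/581) = -128/83 ≈ -1.5422)
t = -60054/83 (t = (-1521 + 799) - 128/83 = -722 - 128/83 = -60054/83 ≈ -723.54)
-((2*(-1) - 34/(-1)) - t) = -((2*(-1) - 34/(-1)) - 1*(-60054/83)) = -((-2 - 34*(-1)) + 60054/83) = -((-2 + 34) + 60054/83) = -(32 + 60054/83) = -1*62710/83 = -62710/83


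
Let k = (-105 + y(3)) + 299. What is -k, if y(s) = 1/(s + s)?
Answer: -1165/6 ≈ -194.17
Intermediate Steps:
y(s) = 1/(2*s)
k = 1165/6 (k = (-105 + (1/2)/3) + 299 = (-105 + (1/2)*(1/3)) + 299 = (-105 + 1/6) + 299 = -629/6 + 299 = 1165/6 ≈ 194.17)
-k = -1*1165/6 = -1165/6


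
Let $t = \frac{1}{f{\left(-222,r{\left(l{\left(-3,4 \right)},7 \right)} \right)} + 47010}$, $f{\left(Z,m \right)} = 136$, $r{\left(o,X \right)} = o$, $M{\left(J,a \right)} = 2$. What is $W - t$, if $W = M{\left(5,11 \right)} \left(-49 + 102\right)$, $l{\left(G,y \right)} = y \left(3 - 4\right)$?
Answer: $\frac{4997475}{47146} \approx 106.0$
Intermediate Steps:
$l{\left(G,y \right)} = - y$ ($l{\left(G,y \right)} = y \left(-1\right) = - y$)
$t = \frac{1}{47146}$ ($t = \frac{1}{136 + 47010} = \frac{1}{47146} \approx 2.1211 \cdot 10^{-5}$)
$W = 106$ ($W = 2 \left(-49 + 102\right) = 2 \cdot 53 = 106$)
$W - t = 106 - \frac{1}{47146} = \frac{4997475}{47146}$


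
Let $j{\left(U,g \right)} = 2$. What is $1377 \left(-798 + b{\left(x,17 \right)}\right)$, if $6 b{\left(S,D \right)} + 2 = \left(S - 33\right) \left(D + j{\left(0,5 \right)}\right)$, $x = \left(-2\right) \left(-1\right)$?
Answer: $- \frac{2468961}{2} \approx -1.2345 \cdot 10^{6}$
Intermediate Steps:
$x = 2$
$b{\left(S,D \right)} = - \frac{1}{3} + \frac{\left(-33 + S\right) \left(2 + D\right)}{6}$ ($b{\left(S,D \right)} = - \frac{1}{3} + \frac{\left(S - 33\right) \left(D + 2\right)}{6} = - \frac{1}{3} + \frac{\left(-33 + S\right) \left(2 + D\right)}{6}$)
$1377 \left(-798 + b{\left(x,17 \right)}\right) = 1377 \left(-798 + \left(- \frac{34}{3} - \frac{187}{2} + \frac{1}{3} \cdot 2 + \frac{1}{6} \cdot 17 \cdot 2\right)\right) = 1377 \left(-798 + \left(- \frac{34}{3} - \frac{187}{2} + \frac{2}{3} + \frac{17}{3}\right)\right) = 1377 \left(-798 - \frac{197}{2}\right) = 1377 \left(- \frac{1793}{2}\right) = - \frac{2468961}{2}$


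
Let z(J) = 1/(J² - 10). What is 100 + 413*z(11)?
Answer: 11513/111 ≈ 103.72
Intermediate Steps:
z(J) = 1/(-10 + J²)
100 + 413*z(11) = 100 + 413/(-10 + 11²) = 100 + 413/(-10 + 121) = 100 + 413/111 = 11513/111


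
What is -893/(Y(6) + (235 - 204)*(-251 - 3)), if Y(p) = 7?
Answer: 893/7867 ≈ 0.11351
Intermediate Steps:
-893/(Y(6) + (235 - 204)*(-251 - 3)) = -893/(7 + (235 - 204)*(-251 - 3)) = -893/(7 + 31*(-254)) = -893/(7 - 7874) = -893/(-7867) = -893*(-1/7867) = 893/7867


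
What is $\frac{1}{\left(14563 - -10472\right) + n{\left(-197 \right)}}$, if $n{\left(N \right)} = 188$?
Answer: $\frac{1}{25223} \approx 3.9646 \cdot 10^{-5}$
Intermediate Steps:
$\frac{1}{\left(14563 - -10472\right) + n{\left(-197 \right)}} = \frac{1}{\left(14563 - -10472\right) + 188} = \frac{1}{\left(14563 + 10472\right) + 188} = \frac{1}{25035 + 188} = \frac{1}{25223}$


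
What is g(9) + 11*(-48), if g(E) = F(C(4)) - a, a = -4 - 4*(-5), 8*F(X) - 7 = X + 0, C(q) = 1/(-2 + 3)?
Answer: -543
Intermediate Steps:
C(q) = 1 (C(q) = 1/1 = 1)
F(X) = 7/8 + X/8 (F(X) = 7/8 + (X + 0)/8 = 7/8 + X/8)
a = 16 (a = -4 + 20 = 16)
g(E) = -15 (g(E) = (7/8 + (⅛)*1) - 1*16 = (7/8 + ⅛) - 16 = 1 - 16 = -15)
g(9) + 11*(-48) = -15 + 11*(-48) = -15 - 528 = -543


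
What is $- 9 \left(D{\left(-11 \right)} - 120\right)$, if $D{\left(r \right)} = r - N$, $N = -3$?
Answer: $1152$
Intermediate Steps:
$D{\left(r \right)} = 3 + r$ ($D{\left(r \right)} = r - -3 = r + 3 = 3 + r$)
$- 9 \left(D{\left(-11 \right)} - 120\right) = - 9 \left(\left(3 - 11\right) - 120\right) = - 9 \left(-8 - 120\right) = \left(-9\right) \left(-128\right) = 1152$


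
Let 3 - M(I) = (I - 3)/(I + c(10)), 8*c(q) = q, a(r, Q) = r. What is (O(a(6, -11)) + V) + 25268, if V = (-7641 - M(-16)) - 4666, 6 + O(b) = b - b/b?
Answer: 764539/59 ≈ 12958.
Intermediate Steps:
c(q) = q/8
M(I) = 3 - (-3 + I)/(5/4 + I) (M(I) = 3 - (I - 3)/(I + (1/8)*10) = 3 - (-3 + I)/(I + 5/4) = 3 - (-3 + I)/(5/4 + I))
O(b) = -7 + b (O(b) = -6 + (b - b/b) = -6 + (b - 1*1) = -6 + (b - 1) = -6 + (-1 + b) = -7 + b)
V = -726214/59 (V = (-7641 - (27 + 8*(-16))/(5 + 4*(-16))) - 4666 = (-7641 - (27 - 128)/(5 - 64)) - 4666 = (-7641 - (-101)/(-59)) - 4666 = (-7641 - (-1)*(-101)/59) - 4666 = (-7641 - 1*101/59) - 4666 = (-7641 - 101/59) - 4666 = -450920/59 - 4666 = -726214/59 ≈ -12309.)
(O(a(6, -11)) + V) + 25268 = ((-7 + 6) - 726214/59) + 25268 = (-1 - 726214/59) + 25268 = -726273/59 + 25268 = 764539/59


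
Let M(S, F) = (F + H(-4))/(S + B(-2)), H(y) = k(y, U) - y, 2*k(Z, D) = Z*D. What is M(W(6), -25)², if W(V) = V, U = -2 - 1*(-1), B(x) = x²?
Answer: 361/100 ≈ 3.6100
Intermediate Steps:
U = -1 (U = -2 + 1 = -1)
k(Z, D) = D*Z/2 (k(Z, D) = (Z*D)/2 = (D*Z)/2 = D*Z/2)
H(y) = -3*y/2 (H(y) = (½)*(-1)*y - y = -y/2 - y = -3*y/2)
M(S, F) = (6 + F)/(4 + S) (M(S, F) = (F - 3/2*(-4))/(S + (-2)²) = (F + 6)/(S + 4) = (6 + F)/(4 + S))
M(W(6), -25)² = ((6 - 25)/(4 + 6))² = (-19/10)² = 361/100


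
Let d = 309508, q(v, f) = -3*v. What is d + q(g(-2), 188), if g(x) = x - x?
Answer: 309508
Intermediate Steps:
g(x) = 0
d + q(g(-2), 188) = 309508 - 3*0 = 309508 + 0 = 309508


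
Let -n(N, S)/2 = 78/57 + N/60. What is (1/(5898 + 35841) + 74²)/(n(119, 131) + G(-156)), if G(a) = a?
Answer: -43426925350/1290305533 ≈ -33.656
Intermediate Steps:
n(N, S) = -52/19 - N/30 (n(N, S) = -2*(78/57 + N/60) = -2*(78*(1/57) + N*(1/60)) = -2*(26/19 + N/60) = -52/19 - N/30)
(1/(5898 + 35841) + 74²)/(n(119, 131) + G(-156)) = (1/(5898 + 35841) + 74²)/((-52/19 - 1/30*119) - 156) = (1/41739 + 5476)/((-52/19 - 119/30) - 156) = (1/41739 + 5476)/(-3821/570 - 156) = 228562765/(41739*(-92741/570)) = (228562765/41739)*(-570/92741) = -43426925350/1290305533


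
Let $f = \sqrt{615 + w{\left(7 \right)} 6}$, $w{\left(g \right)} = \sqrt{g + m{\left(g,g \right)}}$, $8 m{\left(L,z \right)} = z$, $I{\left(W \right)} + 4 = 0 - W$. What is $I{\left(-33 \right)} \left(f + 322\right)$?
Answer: $9338 + \frac{29 \sqrt{2460 + 18 \sqrt{14}}}{2} \approx 10067.0$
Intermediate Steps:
$I{\left(W \right)} = -4 - W$ ($I{\left(W \right)} = -4 + \left(0 - W\right) = -4 - W$)
$m{\left(L,z \right)} = \frac{z}{8}$
$w{\left(g \right)} = \frac{3 \sqrt{2} \sqrt{g}}{4}$ ($w{\left(g \right)} = \sqrt{g + \frac{g}{8}} = \sqrt{\frac{9 g}{8}} = \frac{3 \sqrt{2} \sqrt{g}}{4}$)
$f = \sqrt{615 + \frac{9 \sqrt{14}}{2}}$ ($f = \sqrt{615 + \frac{3 \sqrt{2} \sqrt{7}}{4} \cdot 6} = \sqrt{615 + \frac{3 \sqrt{14}}{4} \cdot 6} = \sqrt{615 + \frac{9 \sqrt{14}}{2}} \approx 25.136$)
$I{\left(-33 \right)} \left(f + 322\right) = \left(-4 - -33\right) \left(\frac{\sqrt{2460 + 18 \sqrt{14}}}{2} + 322\right) = \left(-4 + 33\right) \left(322 + \frac{\sqrt{2460 + 18 \sqrt{14}}}{2}\right) = 29 \left(322 + \frac{\sqrt{2460 + 18 \sqrt{14}}}{2}\right) = 9338 + \frac{29 \sqrt{2460 + 18 \sqrt{14}}}{2}$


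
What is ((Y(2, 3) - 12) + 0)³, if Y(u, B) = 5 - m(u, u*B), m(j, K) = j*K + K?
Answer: -15625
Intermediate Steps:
m(j, K) = K + K*j (m(j, K) = K*j + K = K + K*j)
Y(u, B) = 5 - B*u*(1 + u) (Y(u, B) = 5 - u*B*(1 + u) = 5 - B*u*(1 + u))
((Y(2, 3) - 12) + 0)³ = (((5 - 1*3*2*(1 + 2)) - 12) + 0)³ = (((5 - 1*3*2*3) - 12) + 0)³ = (((5 - 18) - 12) + 0)³ = ((-13 - 12) + 0)³ = (-25 + 0)³ = (-25)³ = -15625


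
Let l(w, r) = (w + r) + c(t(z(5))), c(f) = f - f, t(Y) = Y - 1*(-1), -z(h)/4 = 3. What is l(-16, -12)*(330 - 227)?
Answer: -2884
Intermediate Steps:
z(h) = -12 (z(h) = -4*3 = -12)
t(Y) = 1 + Y (t(Y) = Y + 1 = 1 + Y)
c(f) = 0
l(w, r) = r + w (l(w, r) = (w + r) + 0 = (r + w) + 0 = r + w)
l(-16, -12)*(330 - 227) = (-12 - 16)*(330 - 227) = -28*103 = -2884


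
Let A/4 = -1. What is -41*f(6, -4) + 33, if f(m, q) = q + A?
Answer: 361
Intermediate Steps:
A = -4 (A = 4*(-1) = -4)
f(m, q) = -4 + q (f(m, q) = q - 4 = -4 + q)
-41*f(6, -4) + 33 = -41*(-4 - 4) + 33 = -41*(-8) + 33 = 328 + 33 = 361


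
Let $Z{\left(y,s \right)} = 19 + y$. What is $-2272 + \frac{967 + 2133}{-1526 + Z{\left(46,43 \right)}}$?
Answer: $- \frac{3322492}{1461} \approx -2274.1$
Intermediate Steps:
$-2272 + \frac{967 + 2133}{-1526 + Z{\left(46,43 \right)}} = -2272 + \frac{967 + 2133}{-1526 + \left(19 + 46\right)} = -2272 + \frac{3100}{-1526 + 65} = -2272 + \frac{3100}{-1461} = -2272 + 3100 \left(- \frac{1}{1461}\right) = -2272 - \frac{3100}{1461} = - \frac{3322492}{1461}$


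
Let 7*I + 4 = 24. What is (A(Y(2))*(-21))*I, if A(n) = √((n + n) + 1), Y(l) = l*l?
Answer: -180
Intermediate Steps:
Y(l) = l²
I = 20/7 (I = -4/7 + (⅐)*24 = -4/7 + 24/7 = 20/7 ≈ 2.8571)
A(n) = √(1 + 2*n) (A(n) = √(2*n + 1) = √(1 + 2*n))
(A(Y(2))*(-21))*I = (√(1 + 2*2²)*(-21))*(20/7) = (√(1 + 2*4)*(-21))*(20/7) = (√(1 + 8)*(-21))*(20/7) = (√9*(-21))*(20/7) = (3*(-21))*(20/7) = -63*20/7 = -180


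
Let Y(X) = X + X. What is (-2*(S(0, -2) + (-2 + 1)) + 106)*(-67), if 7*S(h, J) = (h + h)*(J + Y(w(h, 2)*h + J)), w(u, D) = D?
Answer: -7236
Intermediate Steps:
Y(X) = 2*X
S(h, J) = 2*h*(3*J + 4*h)/7 (S(h, J) = ((h + h)*(J + 2*(2*h + J)))/7 = ((2*h)*(J + 2*(J + 2*h)))/7 = ((2*h)*(J + (2*J + 4*h)))/7 = ((2*h)*(3*J + 4*h))/7 = (2*h*(3*J + 4*h))/7 = 2*h*(3*J + 4*h)/7)
(-2*(S(0, -2) + (-2 + 1)) + 106)*(-67) = (-2*((2/7)*0*(3*(-2) + 4*0) + (-2 + 1)) + 106)*(-67) = (-2*((2/7)*0*(-6 + 0) - 1) + 106)*(-67) = (-2*((2/7)*0*(-6) - 1) + 106)*(-67) = (-2*(0 - 1) + 106)*(-67) = (-2*(-1) + 106)*(-67) = (2 + 106)*(-67) = 108*(-67) = -7236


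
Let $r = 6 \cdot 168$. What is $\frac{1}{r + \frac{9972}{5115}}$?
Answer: $\frac{1705}{1721964} \approx 0.00099015$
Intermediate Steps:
$r = 1008$
$\frac{1}{r + \frac{9972}{5115}} = \frac{1}{1008 + \frac{9972}{5115}} = \frac{1}{1008 + 9972 \cdot \frac{1}{5115}} = \frac{1}{1008 + \frac{3324}{1705}} = \frac{1}{\frac{1721964}{1705}} = \frac{1705}{1721964}$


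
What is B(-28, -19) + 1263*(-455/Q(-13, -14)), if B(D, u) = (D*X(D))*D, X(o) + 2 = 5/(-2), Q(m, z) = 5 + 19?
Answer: -219779/8 ≈ -27472.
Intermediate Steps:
Q(m, z) = 24
X(o) = -9/2 (X(o) = -2 + 5/(-2) = -2 + 5*(-1/2) = -2 - 5/2 = -9/2)
B(D, u) = -9*D**2/2 (B(D, u) = (D*(-9/2))*D = (-9*D/2)*D = -9*D**2/2)
B(-28, -19) + 1263*(-455/Q(-13, -14)) = -9/2*(-28)**2 + 1263*(-455/24) = -9/2*784 + 1263*(-455*1/24) = -3528 + 1263*(-455/24) = -3528 - 191555/8 = -219779/8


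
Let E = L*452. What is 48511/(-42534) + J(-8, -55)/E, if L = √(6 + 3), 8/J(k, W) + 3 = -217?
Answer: -1084543/950895 ≈ -1.1405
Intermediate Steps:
J(k, W) = -2/55 (J(k, W) = 8/(-3 - 217) = 8/(-220) = 8*(-1/220) = -2/55)
L = 3 (L = √9 = 3)
E = 1356 (E = 3*452 = 1356)
48511/(-42534) + J(-8, -55)/E = 48511/(-42534) - 2/55/1356 = 48511*(-1/42534) - 2/55*1/1356 = -349/306 - 1/37290 = -1084543/950895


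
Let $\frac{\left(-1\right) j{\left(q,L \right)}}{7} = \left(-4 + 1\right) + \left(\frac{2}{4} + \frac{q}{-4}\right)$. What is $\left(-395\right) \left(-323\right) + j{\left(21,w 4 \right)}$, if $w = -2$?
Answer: $\frac{510557}{4} \approx 1.2764 \cdot 10^{5}$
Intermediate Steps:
$j{\left(q,L \right)} = \frac{35}{2} + \frac{7 q}{4}$ ($j{\left(q,L \right)} = - 7 \left(\left(-4 + 1\right) + \left(\frac{2}{4} + \frac{q}{-4}\right)\right) = - 7 \left(-3 + \left(2 \cdot \frac{1}{4} + q \left(- \frac{1}{4}\right)\right)\right) = - 7 \left(-3 - \left(- \frac{1}{2} + \frac{q}{4}\right)\right) = - 7 \left(- \frac{5}{2} - \frac{q}{4}\right) = \frac{35}{2} + \frac{7 q}{4}$)
$\left(-395\right) \left(-323\right) + j{\left(21,w 4 \right)} = \left(-395\right) \left(-323\right) + \left(\frac{35}{2} + \frac{7}{4} \cdot 21\right) = 127585 + \left(\frac{35}{2} + \frac{147}{4}\right) = 127585 + \frac{217}{4} = \frac{510557}{4}$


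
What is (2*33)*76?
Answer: 5016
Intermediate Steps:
(2*33)*76 = 66*76 = 5016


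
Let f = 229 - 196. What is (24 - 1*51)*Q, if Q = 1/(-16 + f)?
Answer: -27/17 ≈ -1.5882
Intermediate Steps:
f = 33
Q = 1/17 (Q = 1/(-16 + 33) = 1/17 ≈ 0.058824)
(24 - 1*51)*Q = (24 - 1*51)*(1/17) = (24 - 51)*(1/17) = -27*1/17 = -27/17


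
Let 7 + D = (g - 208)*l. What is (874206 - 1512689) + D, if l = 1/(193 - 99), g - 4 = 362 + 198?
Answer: -30008852/47 ≈ -6.3849e+5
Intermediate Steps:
g = 564 (g = 4 + (362 + 198) = 4 + 560 = 564)
l = 1/94 ≈ 0.010638
D = -151/47 (D = -7 + (564 - 208)*(1/94) = -7 + 356*(1/94) = -7 + 178/47 = -151/47 ≈ -3.2128)
(874206 - 1512689) + D = (874206 - 1512689) - 151/47 = -638483 - 151/47 = -30008852/47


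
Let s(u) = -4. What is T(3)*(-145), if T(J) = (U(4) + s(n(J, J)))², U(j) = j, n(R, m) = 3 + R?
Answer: 0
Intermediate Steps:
T(J) = 0 (T(J) = (4 - 4)² = 0² = 0)
T(3)*(-145) = 0*(-145) = 0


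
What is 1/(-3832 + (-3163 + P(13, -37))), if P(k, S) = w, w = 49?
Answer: -1/6946 ≈ -0.00014397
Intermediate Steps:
P(k, S) = 49
1/(-3832 + (-3163 + P(13, -37))) = 1/(-3832 + (-3163 + 49)) = 1/(-3832 - 3114) = 1/(-6946) = -1/6946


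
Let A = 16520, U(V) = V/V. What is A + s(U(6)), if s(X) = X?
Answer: 16521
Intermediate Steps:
U(V) = 1
A + s(U(6)) = 16520 + 1 = 16521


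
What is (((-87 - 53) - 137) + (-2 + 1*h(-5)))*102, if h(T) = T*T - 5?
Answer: -26418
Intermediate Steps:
h(T) = -5 + T² (h(T) = T² - 5 = -5 + T²)
(((-87 - 53) - 137) + (-2 + 1*h(-5)))*102 = (((-87 - 53) - 137) + (-2 + 1*(-5 + (-5)²)))*102 = ((-140 - 137) + (-2 + 1*(-5 + 25)))*102 = (-277 + (-2 + 1*20))*102 = (-277 + (-2 + 20))*102 = (-277 + 18)*102 = -259*102 = -26418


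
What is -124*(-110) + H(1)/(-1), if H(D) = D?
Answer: 13639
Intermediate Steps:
-124*(-110) + H(1)/(-1) = -124*(-110) + 1/(-1) = 13640 + 1*(-1) = 13640 - 1 = 13639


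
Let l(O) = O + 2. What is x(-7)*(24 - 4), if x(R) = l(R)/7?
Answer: -100/7 ≈ -14.286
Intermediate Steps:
l(O) = 2 + O
x(R) = 2/7 + R/7 (x(R) = (2 + R)/7 = (2 + R)*(1/7) = 2/7 + R/7)
x(-7)*(24 - 4) = (2/7 + (1/7)*(-7))*(24 - 4) = (2/7 - 1)*20 = -5/7*20 = -100/7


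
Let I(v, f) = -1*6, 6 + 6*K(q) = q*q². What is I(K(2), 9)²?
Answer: 36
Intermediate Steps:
K(q) = -1 + q³/6 (K(q) = -1 + (q*q²)/6 = -1 + q³/6)
I(v, f) = -6
I(K(2), 9)² = (-6)² = 36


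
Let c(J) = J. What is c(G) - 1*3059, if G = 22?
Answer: -3037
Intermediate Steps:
c(G) - 1*3059 = 22 - 1*3059 = 22 - 3059 = -3037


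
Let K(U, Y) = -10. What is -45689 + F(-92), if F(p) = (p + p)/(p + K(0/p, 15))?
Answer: -2330047/51 ≈ -45687.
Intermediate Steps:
F(p) = 2*p/(-10 + p) (F(p) = (p + p)/(p - 10) = (2*p)/(-10 + p) = 2*p/(-10 + p))
-45689 + F(-92) = -45689 + 2*(-92)/(-10 - 92) = -45689 + 2*(-92)/(-102) = -45689 + 2*(-92)*(-1/102) = -45689 + 92/51 = -2330047/51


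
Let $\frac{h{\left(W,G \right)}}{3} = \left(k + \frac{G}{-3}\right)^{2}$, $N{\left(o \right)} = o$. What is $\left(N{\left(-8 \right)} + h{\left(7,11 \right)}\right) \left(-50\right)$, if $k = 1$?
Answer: $- \frac{2000}{3} \approx -666.67$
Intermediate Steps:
$h{\left(W,G \right)} = 3 \left(1 - \frac{G}{3}\right)^{2}$ ($h{\left(W,G \right)} = 3 \left(1 + \frac{G}{-3}\right)^{2} = 3 \left(1 + G \left(- \frac{1}{3}\right)\right)^{2} = 3 \left(1 - \frac{G}{3}\right)^{2}$)
$\left(N{\left(-8 \right)} + h{\left(7,11 \right)}\right) \left(-50\right) = \left(-8 + \frac{\left(-3 + 11\right)^{2}}{3}\right) \left(-50\right) = \left(-8 + \frac{8^{2}}{3}\right) \left(-50\right) = \left(-8 + \frac{1}{3} \cdot 64\right) \left(-50\right) = \left(-8 + \frac{64}{3}\right) \left(-50\right) = \frac{40}{3} \left(-50\right) = - \frac{2000}{3}$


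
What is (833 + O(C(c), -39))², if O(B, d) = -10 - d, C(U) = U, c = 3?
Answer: 743044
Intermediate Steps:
(833 + O(C(c), -39))² = (833 + (-10 - 1*(-39)))² = (833 + (-10 + 39))² = (833 + 29)² = 862² = 743044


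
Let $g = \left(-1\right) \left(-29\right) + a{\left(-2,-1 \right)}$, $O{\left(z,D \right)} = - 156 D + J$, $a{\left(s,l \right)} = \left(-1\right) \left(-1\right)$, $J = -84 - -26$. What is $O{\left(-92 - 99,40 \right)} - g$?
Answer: $-6328$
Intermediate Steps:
$J = -58$ ($J = -84 + 26 = -58$)
$a{\left(s,l \right)} = 1$
$O{\left(z,D \right)} = -58 - 156 D$ ($O{\left(z,D \right)} = - 156 D - 58 = -58 - 156 D$)
$g = 30$ ($g = \left(-1\right) \left(-29\right) + 1 = 29 + 1 = 30$)
$O{\left(-92 - 99,40 \right)} - g = \left(-58 - 6240\right) - 30 = -6298 - 30 = -6328$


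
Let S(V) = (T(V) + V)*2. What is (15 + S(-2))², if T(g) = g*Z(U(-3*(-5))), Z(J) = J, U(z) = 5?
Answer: 81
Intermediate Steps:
T(g) = 5*g (T(g) = g*5 = 5*g)
S(V) = 12*V (S(V) = (5*V + V)*2 = (6*V)*2 = 12*V)
(15 + S(-2))² = (15 + 12*(-2))² = (15 - 24)² = (-9)² = 81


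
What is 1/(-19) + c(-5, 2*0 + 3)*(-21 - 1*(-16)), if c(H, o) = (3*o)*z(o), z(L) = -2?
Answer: 1709/19 ≈ 89.947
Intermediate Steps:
c(H, o) = -6*o (c(H, o) = (3*o)*(-2) = -6*o)
1/(-19) + c(-5, 2*0 + 3)*(-21 - 1*(-16)) = 1/(-19) + (-6*(2*0 + 3))*(-21 - 1*(-16)) = -1/19 + (-6*(0 + 3))*(-21 + 16) = -1/19 - 6*3*(-5) = -1/19 - 18*(-5) = -1/19 + 90 = 1709/19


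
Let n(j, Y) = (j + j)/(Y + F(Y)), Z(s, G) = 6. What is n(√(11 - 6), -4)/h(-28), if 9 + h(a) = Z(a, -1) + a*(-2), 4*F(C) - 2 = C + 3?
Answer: -8*√5/795 ≈ -0.022501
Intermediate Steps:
F(C) = 5/4 + C/4 (F(C) = ½ + (C + 3)/4 = ½ + (3 + C)/4 = ½ + (¾ + C/4) = 5/4 + C/4)
n(j, Y) = 2*j/(5/4 + 5*Y/4) (n(j, Y) = (j + j)/(Y + (5/4 + Y/4)) = (2*j)/(5/4 + 5*Y/4) = 2*j/(5/4 + 5*Y/4))
h(a) = -3 - 2*a (h(a) = -9 + (6 + a*(-2)) = -9 + (6 - 2*a) = -3 - 2*a)
n(√(11 - 6), -4)/h(-28) = (8*√(11 - 6)/(5*(1 - 4)))/(-3 - 2*(-28)) = ((8/5)*√5/(-3))/(-3 + 56) = ((8/5)*√5*(-⅓))/53 = -8*√5/15*(1/53) = -8*√5/795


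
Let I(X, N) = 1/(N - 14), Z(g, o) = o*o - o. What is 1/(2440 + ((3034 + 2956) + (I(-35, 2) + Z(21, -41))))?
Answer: 12/121823 ≈ 9.8504e-5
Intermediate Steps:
Z(g, o) = o² - o
I(X, N) = 1/(-14 + N)
1/(2440 + ((3034 + 2956) + (I(-35, 2) + Z(21, -41)))) = 1/(2440 + ((3034 + 2956) + (1/(-14 + 2) - 41*(-1 - 41)))) = 1/(2440 + (5990 + (1/(-12) - 41*(-42)))) = 1/(2440 + (5990 + (-1/12 + 1722))) = 1/(2440 + (5990 + 20663/12)) = 1/(2440 + 92543/12) = 1/(121823/12) = 12/121823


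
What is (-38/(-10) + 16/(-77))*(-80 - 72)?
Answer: -210216/385 ≈ -546.02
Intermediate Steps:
(-38/(-10) + 16/(-77))*(-80 - 72) = (-38*(-⅒) + 16*(-1/77))*(-152) = (19/5 - 16/77)*(-152) = (1383/385)*(-152) = -210216/385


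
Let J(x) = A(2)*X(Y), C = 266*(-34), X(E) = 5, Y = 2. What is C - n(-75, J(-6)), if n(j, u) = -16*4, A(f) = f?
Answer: -8980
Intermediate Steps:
C = -9044
J(x) = 10 (J(x) = 2*5 = 10)
n(j, u) = -64
C - n(-75, J(-6)) = -9044 - 1*(-64) = -9044 + 64 = -8980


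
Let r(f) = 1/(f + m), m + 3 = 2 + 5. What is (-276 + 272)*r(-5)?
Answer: 4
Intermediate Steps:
m = 4 (m = -3 + (2 + 5) = -3 + 7 = 4)
r(f) = 1/(4 + f) (r(f) = 1/(f + 4) = 1/(4 + f))
(-276 + 272)*r(-5) = (-276 + 272)/(4 - 5) = -4/(-1) = -4*(-1) = 4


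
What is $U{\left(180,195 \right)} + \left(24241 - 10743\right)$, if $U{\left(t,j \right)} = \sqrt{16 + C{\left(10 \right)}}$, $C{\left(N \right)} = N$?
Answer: $13498 + \sqrt{26} \approx 13503.0$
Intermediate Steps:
$U{\left(t,j \right)} = \sqrt{26}$ ($U{\left(t,j \right)} = \sqrt{16 + 10} = \sqrt{26}$)
$U{\left(180,195 \right)} + \left(24241 - 10743\right) = \sqrt{26} + \left(24241 - 10743\right) = \sqrt{26} + 13498 = 13498 + \sqrt{26}$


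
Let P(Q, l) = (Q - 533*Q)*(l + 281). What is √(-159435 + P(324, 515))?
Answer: 3*I*√15262707 ≈ 11720.0*I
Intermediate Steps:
P(Q, l) = -532*Q*(281 + l) (P(Q, l) = (-532*Q)*(281 + l) = -532*Q*(281 + l))
√(-159435 + P(324, 515)) = √(-159435 - 532*324*(281 + 515)) = √(-159435 - 532*324*796) = √(-159435 - 137204928) = √(-137364363) = 3*I*√15262707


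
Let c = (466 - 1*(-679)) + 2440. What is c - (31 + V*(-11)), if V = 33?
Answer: 3917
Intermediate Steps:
c = 3585 (c = (466 + 679) + 2440 = 1145 + 2440 = 3585)
c - (31 + V*(-11)) = 3585 - (31 + 33*(-11)) = 3585 - (31 - 363) = 3585 - 1*(-332) = 3585 + 332 = 3917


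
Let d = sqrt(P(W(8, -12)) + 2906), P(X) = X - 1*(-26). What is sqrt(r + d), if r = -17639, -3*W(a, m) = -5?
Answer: sqrt(-158751 + 3*sqrt(26403))/3 ≈ 132.61*I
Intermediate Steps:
W(a, m) = 5/3 (W(a, m) = -1/3*(-5) = 5/3)
P(X) = 26 + X (P(X) = X + 26 = 26 + X)
d = sqrt(26403)/3 (d = sqrt((26 + 5/3) + 2906) = sqrt(83/3 + 2906) = sqrt(8801/3) = sqrt(26403)/3 ≈ 54.163)
sqrt(r + d) = sqrt(-17639 + sqrt(26403)/3)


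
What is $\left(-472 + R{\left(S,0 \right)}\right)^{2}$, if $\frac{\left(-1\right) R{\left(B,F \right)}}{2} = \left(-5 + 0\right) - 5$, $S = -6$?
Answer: $204304$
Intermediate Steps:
$R{\left(B,F \right)} = 20$ ($R{\left(B,F \right)} = - 2 \left(\left(-5 + 0\right) - 5\right) = - 2 \left(-5 - 5\right) = \left(-2\right) \left(-10\right) = 20$)
$\left(-472 + R{\left(S,0 \right)}\right)^{2} = \left(-472 + 20\right)^{2} = \left(-452\right)^{2} = 204304$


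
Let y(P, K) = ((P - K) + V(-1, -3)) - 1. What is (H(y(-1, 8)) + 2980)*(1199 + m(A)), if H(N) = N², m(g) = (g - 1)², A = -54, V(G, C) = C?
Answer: 13301376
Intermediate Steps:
m(g) = (-1 + g)²
y(P, K) = -4 + P - K (y(P, K) = ((P - K) - 3) - 1 = (-3 + P - K) - 1 = -4 + P - K)
(H(y(-1, 8)) + 2980)*(1199 + m(A)) = ((-4 - 1 - 1*8)² + 2980)*(1199 + (-1 - 54)²) = ((-4 - 1 - 8)² + 2980)*(1199 + (-55)²) = ((-13)² + 2980)*(1199 + 3025) = (169 + 2980)*4224 = 3149*4224 = 13301376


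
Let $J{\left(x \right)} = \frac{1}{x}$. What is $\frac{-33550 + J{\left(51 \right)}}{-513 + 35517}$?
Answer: $- \frac{1711049}{1785204} \approx -0.95846$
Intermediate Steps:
$\frac{-33550 + J{\left(51 \right)}}{-513 + 35517} = \frac{-33550 + \frac{1}{51}}{-513 + 35517} = \frac{-33550 + \frac{1}{51}}{35004} = \left(- \frac{1711049}{51}\right) \frac{1}{35004} = - \frac{1711049}{1785204}$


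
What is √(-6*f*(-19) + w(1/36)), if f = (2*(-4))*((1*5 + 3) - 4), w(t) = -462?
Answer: I*√4110 ≈ 64.109*I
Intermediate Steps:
f = -32 (f = -8*((5 + 3) - 4) = -8*(8 - 4) = -8*4 = -32)
√(-6*f*(-19) + w(1/36)) = √(-6*(-32)*(-19) - 462) = √(192*(-19) - 462) = √(-3648 - 462) = √(-4110) = I*√4110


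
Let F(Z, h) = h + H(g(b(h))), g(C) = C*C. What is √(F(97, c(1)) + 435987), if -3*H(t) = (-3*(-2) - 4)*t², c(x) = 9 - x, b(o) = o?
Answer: √3899379/3 ≈ 658.23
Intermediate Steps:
g(C) = C²
H(t) = -2*t²/3 (H(t) = -(-3*(-2) - 4)*t²/3 = -(6 - 4)*t²/3 = -2*t²/3)
F(Z, h) = h - 2*h⁴/3
√(F(97, c(1)) + 435987) = √(((9 - 1*1) - 2*(9 - 1*1)⁴/3) + 435987) = √(((9 - 1) - 2*(9 - 1)⁴/3) + 435987) = √((8 - ⅔*8⁴) + 435987) = √((8 - ⅔*4096) + 435987) = √((8 - 8192/3) + 435987) = √(-8168/3 + 435987) = √(1299793/3) = √3899379/3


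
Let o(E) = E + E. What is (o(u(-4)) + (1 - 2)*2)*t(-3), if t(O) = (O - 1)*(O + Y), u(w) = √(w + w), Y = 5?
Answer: 16 - 32*I*√2 ≈ 16.0 - 45.255*I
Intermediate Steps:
u(w) = √2*√w (u(w) = √(2*w) = √2*√w)
o(E) = 2*E
t(O) = (-1 + O)*(5 + O) (t(O) = (O - 1)*(O + 5) = (-1 + O)*(5 + O))
(o(u(-4)) + (1 - 2)*2)*t(-3) = (2*(√2*√(-4)) + (1 - 2)*2)*(-5 + (-3)² + 4*(-3)) = (2*(√2*(2*I)) - 1*2)*(-5 + 9 - 12) = (2*(2*I*√2) - 2)*(-8) = (4*I*√2 - 2)*(-8) = (-2 + 4*I*√2)*(-8) = 16 - 32*I*√2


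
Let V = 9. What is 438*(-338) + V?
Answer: -148035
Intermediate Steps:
438*(-338) + V = 438*(-338) + 9 = -148044 + 9 = -148035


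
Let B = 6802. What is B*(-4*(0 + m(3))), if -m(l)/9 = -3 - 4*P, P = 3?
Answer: -3673080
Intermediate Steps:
m(l) = 135 (m(l) = -9*(-3 - 4*3) = -9*(-3 - 12) = -9*(-15) = 135)
B*(-4*(0 + m(3))) = 6802*(-4*(0 + 135)) = 6802*(-4*135) = 6802*(-540) = -3673080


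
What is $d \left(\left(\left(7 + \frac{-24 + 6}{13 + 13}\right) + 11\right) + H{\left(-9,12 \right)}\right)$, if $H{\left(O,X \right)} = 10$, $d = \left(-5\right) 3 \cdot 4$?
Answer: $- \frac{21300}{13} \approx -1638.5$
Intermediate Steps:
$d = -60$ ($d = \left(-15\right) 4 = -60$)
$d \left(\left(\left(7 + \frac{-24 + 6}{13 + 13}\right) + 11\right) + H{\left(-9,12 \right)}\right) = - 60 \left(\left(\left(7 + \frac{-24 + 6}{13 + 13}\right) + 11\right) + 10\right) = - 60 \left(\left(\left(7 - \frac{18}{26}\right) + 11\right) + 10\right) = - 60 \left(\left(\left(7 - \frac{9}{13}\right) + 11\right) + 10\right) = - 60 \left(\left(\frac{82}{13} + 11\right) + 10\right) = - 60 \left(\frac{225}{13} + 10\right) = \left(-60\right) \frac{355}{13} = - \frac{21300}{13}$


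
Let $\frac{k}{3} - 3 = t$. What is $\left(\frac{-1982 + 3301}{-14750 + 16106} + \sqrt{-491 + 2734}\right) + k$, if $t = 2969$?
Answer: $\frac{12091415}{1356} + \sqrt{2243} \approx 8964.3$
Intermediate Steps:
$k = 8916$ ($k = 9 + 3 \cdot 2969 = 9 + 8907 = 8916$)
$\left(\frac{-1982 + 3301}{-14750 + 16106} + \sqrt{-491 + 2734}\right) + k = \left(\frac{-1982 + 3301}{-14750 + 16106} + \sqrt{-491 + 2734}\right) + 8916 = \left(\frac{1319}{1356} + \sqrt{2243}\right) + 8916 = \frac{12091415}{1356} + \sqrt{2243}$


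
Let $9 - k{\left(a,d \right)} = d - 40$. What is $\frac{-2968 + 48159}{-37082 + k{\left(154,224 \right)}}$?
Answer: $- \frac{45191}{37257} \approx -1.213$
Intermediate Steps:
$k{\left(a,d \right)} = 49 - d$ ($k{\left(a,d \right)} = 9 - \left(d - 40\right) = 9 - \left(-40 + d\right) = 49 - d$)
$\frac{-2968 + 48159}{-37082 + k{\left(154,224 \right)}} = \frac{-2968 + 48159}{-37082 + \left(49 - 224\right)} = \frac{45191}{-37082 + \left(49 - 224\right)} = \frac{45191}{-37082 - 175} = \frac{45191}{-37257} = 45191 \left(- \frac{1}{37257}\right) = - \frac{45191}{37257}$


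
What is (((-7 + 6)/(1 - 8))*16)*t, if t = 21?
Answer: 48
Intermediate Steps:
(((-7 + 6)/(1 - 8))*16)*t = (((-7 + 6)/(1 - 8))*16)*21 = (-1/(-7)*16)*21 = (-1*(-⅐)*16)*21 = ((⅐)*16)*21 = (16/7)*21 = 48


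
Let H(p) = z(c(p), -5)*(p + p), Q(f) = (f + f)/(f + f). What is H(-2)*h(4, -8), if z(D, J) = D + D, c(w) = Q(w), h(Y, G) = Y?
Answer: -32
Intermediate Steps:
Q(f) = 1 (Q(f) = (2*f)/((2*f)) = (2*f)*(1/(2*f)) = 1)
c(w) = 1
z(D, J) = 2*D
H(p) = 4*p (H(p) = (2*1)*(p + p) = 2*(2*p) = 4*p)
H(-2)*h(4, -8) = (4*(-2))*4 = -8*4 = -32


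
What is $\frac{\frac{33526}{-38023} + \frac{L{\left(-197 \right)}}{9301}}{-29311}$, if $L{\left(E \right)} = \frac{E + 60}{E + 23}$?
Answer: $\frac{54252397573}{1803665123619222} \approx 3.0079 \cdot 10^{-5}$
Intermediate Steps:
$L{\left(E \right)} = \frac{60 + E}{23 + E}$
$\frac{\frac{33526}{-38023} + \frac{L{\left(-197 \right)}}{9301}}{-29311} = \frac{\frac{33526}{-38023} + \frac{\frac{1}{23 - 197} \left(60 - 197\right)}{9301}}{-29311} = \left(33526 \left(- \frac{1}{38023}\right) + \frac{1}{-174} \left(-137\right) \frac{1}{9301}\right) \left(- \frac{1}{29311}\right) = \left(- \frac{33526}{38023} + \left(- \frac{1}{174}\right) \left(-137\right) \frac{1}{9301}\right) \left(- \frac{1}{29311}\right) = \left(- \frac{33526}{38023} + \frac{137}{174} \cdot \frac{1}{9301}\right) \left(- \frac{1}{29311}\right) = \left(- \frac{33526}{38023} + \frac{137}{1618374}\right) \left(- \frac{1}{29311}\right) = \left(- \frac{54252397573}{61535434602}\right) \left(- \frac{1}{29311}\right) = \frac{54252397573}{1803665123619222}$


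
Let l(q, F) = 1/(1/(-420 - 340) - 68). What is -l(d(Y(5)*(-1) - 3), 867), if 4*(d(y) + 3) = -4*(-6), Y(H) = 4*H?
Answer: 760/51681 ≈ 0.014706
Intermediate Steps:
d(y) = 3 (d(y) = -3 + (-4*(-6))/4 = -3 + (1/4)*24 = -3 + 6 = 3)
l(q, F) = -760/51681 (l(q, F) = 1/(1/(-760) - 68) = 1/(-1/760 - 68) = 1/(-51681/760) = -760/51681)
-l(d(Y(5)*(-1) - 3), 867) = -1*(-760/51681) = 760/51681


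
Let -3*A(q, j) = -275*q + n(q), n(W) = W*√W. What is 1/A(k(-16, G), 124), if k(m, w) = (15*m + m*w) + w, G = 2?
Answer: -11/273222 - I*√30/2276850 ≈ -4.026e-5 - 2.4056e-6*I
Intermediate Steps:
n(W) = W^(3/2)
k(m, w) = w + 15*m + m*w
A(q, j) = -q^(3/2)/3 + 275*q/3 (A(q, j) = -(-275*q + q^(3/2))/3 = -(q^(3/2) - 275*q)/3 = -q^(3/2)/3 + 275*q/3)
1/A(k(-16, G), 124) = 1/(-(2 + 15*(-16) - 16*2)^(3/2)/3 + 275*(2 + 15*(-16) - 16*2)/3) = 1/(-(2 - 240 - 32)^(3/2)/3 + 275*(2 - 240 - 32)/3) = 1/(-(-270)*I*√30 + (275/3)*(-270)) = 1/(-(-270)*I*√30 - 24750) = 1/(270*I*√30 - 24750) = 1/(-24750 + 270*I*√30)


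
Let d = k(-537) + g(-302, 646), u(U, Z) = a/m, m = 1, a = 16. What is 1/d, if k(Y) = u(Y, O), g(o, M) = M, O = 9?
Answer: 1/662 ≈ 0.0015106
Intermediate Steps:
u(U, Z) = 16 (u(U, Z) = 16/1 = 16*1 = 16)
k(Y) = 16
d = 662 (d = 16 + 646 = 662)
1/d = 1/662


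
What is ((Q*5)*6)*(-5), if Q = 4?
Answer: -600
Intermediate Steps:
((Q*5)*6)*(-5) = ((4*5)*6)*(-5) = (20*6)*(-5) = 120*(-5) = -600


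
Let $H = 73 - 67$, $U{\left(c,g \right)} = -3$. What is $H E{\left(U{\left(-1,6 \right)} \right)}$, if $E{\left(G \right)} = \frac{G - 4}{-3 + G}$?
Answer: $7$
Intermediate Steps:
$E{\left(G \right)} = \frac{-4 + G}{-3 + G}$
$H = 6$ ($H = 73 - 67 = 6$)
$H E{\left(U{\left(-1,6 \right)} \right)} = 6 \frac{-4 - 3}{-3 - 3} = 6 \frac{1}{-6} \left(-7\right) = 6 \left(\left(- \frac{1}{6}\right) \left(-7\right)\right) = 6 \cdot \frac{7}{6} = 7$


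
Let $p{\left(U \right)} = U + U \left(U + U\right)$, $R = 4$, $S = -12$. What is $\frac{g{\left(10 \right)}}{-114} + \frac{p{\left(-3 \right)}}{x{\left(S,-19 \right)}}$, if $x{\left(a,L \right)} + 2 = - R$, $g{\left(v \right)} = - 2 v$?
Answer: $- \frac{265}{114} \approx -2.3246$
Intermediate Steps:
$x{\left(a,L \right)} = -6$ ($x{\left(a,L \right)} = -2 - 4 = -6$)
$p{\left(U \right)} = U + 2 U^{2}$ ($p{\left(U \right)} = U + U 2 U = U + 2 U^{2}$)
$\frac{g{\left(10 \right)}}{-114} + \frac{p{\left(-3 \right)}}{x{\left(S,-19 \right)}} = \frac{\left(-2\right) 10}{-114} + \frac{\left(-3\right) \left(1 + 2 \left(-3\right)\right)}{-6} = \left(-20\right) \left(- \frac{1}{114}\right) + - 3 \left(1 - 6\right) \left(- \frac{1}{6}\right) = \frac{10}{57} + \left(-3\right) \left(-5\right) \left(- \frac{1}{6}\right) = \frac{10}{57} + 15 \left(- \frac{1}{6}\right) = \frac{10}{57} - \frac{5}{2} = - \frac{265}{114}$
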